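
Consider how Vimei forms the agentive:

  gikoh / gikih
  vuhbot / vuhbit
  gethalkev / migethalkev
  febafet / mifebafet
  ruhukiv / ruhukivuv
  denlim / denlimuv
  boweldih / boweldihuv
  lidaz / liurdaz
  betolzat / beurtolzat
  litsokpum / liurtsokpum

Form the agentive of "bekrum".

beurkrum

vuhbot and febafet both end in -t yet inflect differently (vuhbit, mifebafet), so the final letter is not what conditions the rule; the last vowel is.
"bekrum" has last vowel 'u'. The one such stem in the data (litsokpum → liurtsokpum) inserts -ur- after the first vowel (as do lidaz, betolzat), so the same rule applies.
So bekrum → beurkrum.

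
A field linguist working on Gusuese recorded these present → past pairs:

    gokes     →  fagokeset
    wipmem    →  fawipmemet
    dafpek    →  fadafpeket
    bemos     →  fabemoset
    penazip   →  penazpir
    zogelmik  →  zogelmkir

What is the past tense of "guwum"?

zogelmik and dafpek both end in -k yet inflect differently (zogelmkir, fadafpeket), so the final letter is not what conditions the rule; the number of vowels is.
"guwum" has 2 vowels. The stems with 2 vowels (dafpek → fadafpeket, bemos → fabemoset, wipmem → fawipmemet) add fa- … -et around the stem.
The other pattern: stems with 3 vowels delete the last vowel and add -ir.
So guwum → faguwumet.

faguwumet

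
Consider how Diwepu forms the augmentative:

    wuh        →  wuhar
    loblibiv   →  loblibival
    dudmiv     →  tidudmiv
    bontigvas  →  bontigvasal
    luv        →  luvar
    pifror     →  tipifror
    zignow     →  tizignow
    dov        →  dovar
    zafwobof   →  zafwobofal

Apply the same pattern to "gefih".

tigefih

dov and dudmiv both end in -v yet inflect differently (dovar, tidudmiv), so the final letter is not what conditions the rule; the number of vowels is.
"gefih" has 2 vowels. The stems with 2 vowels (zignow → tizignow, pifror → tipifror, dudmiv → tidudmiv) add the prefix ti-.
The other patterns: stems with 1 vowel add -ar; stems with 3 vowels add -al.
So gefih → tigefih.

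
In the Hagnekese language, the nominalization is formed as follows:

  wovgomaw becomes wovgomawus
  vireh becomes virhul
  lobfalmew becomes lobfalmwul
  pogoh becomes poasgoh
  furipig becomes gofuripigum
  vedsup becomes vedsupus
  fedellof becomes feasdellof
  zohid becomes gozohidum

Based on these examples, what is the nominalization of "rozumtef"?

rozumtful

"rozumtef" has last vowel 'e'. The stems whose last vowel is 'e' (lobfalmew → lobfalmwul, vireh → virhul) delete the last vowel and add -ul.
So rozumtef → rozumtful.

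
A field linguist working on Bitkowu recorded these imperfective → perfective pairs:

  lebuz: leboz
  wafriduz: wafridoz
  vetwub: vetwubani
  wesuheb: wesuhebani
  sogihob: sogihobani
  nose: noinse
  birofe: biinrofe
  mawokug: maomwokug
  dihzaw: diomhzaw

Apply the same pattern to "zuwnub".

zuwnubani

lebuz and vetwub both have last vowel 'u' yet inflect differently (leboz, vetwubani), so the last vowel is not what conditions the rule; the final letter is.
"zuwnub" ends in -b. The stems ending in -b (vetwub → vetwubani, wesuheb → wesuhebani, sogihob → sogihobani) add -ani.
So zuwnub → zuwnubani.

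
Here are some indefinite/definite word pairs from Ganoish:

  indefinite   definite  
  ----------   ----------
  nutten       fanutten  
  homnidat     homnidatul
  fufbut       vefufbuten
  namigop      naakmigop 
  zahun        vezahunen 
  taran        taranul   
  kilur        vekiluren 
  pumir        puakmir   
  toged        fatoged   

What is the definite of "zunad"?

homnidat and fufbut both end in -t yet inflect differently (homnidatul, vefufbuten), so the final letter is not what conditions the rule; the last vowel is.
"zunad" has last vowel 'a'. The stems whose last vowel is 'a' (taran → taranul, homnidat → homnidatul) add -ul.
So zunad → zunadul.

zunadul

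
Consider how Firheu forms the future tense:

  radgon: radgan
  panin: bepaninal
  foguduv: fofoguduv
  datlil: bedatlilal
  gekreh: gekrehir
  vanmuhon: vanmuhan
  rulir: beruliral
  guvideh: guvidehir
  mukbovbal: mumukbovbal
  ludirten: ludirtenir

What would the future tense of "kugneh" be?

ludirten and panin both end in -n yet inflect differently (ludirtenir, bepaninal), so the final letter is not what conditions the rule; the last vowel is.
"kugneh" has last vowel 'e'. The stems whose last vowel is 'e' (ludirten → ludirtenir, guvideh → guvidehir, gekreh → gekrehir) add -ir.
The other patterns: stems whose last vowel is 'i' add be- … -al around the stem; stems whose last vowel is 'o' change the last vowel to 'a'; stems whose last vowel is 'a' or 'u' repeat the first consonant+vowel as a prefix.
So kugneh → kugnehir.

kugnehir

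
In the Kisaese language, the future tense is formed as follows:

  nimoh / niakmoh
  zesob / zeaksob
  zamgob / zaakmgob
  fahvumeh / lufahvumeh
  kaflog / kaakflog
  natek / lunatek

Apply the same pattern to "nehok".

neakhok

nimoh and fahvumeh both end in -h yet inflect differently (niakmoh, lufahvumeh), so the final letter is not what conditions the rule; the last vowel is.
"nehok" has last vowel 'o'. The stems whose last vowel is 'o' (zamgob → zaakmgob, zesob → zeaksob, nimoh → niakmoh) insert -ak- after the first vowel.
So nehok → neakhok.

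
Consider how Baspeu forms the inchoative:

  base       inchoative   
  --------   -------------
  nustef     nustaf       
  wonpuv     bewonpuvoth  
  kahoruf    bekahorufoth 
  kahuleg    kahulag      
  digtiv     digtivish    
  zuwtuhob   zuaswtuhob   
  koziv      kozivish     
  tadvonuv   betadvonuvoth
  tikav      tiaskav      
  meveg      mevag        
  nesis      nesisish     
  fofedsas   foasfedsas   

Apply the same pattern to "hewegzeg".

"hewegzeg" has last vowel 'e'. The stems whose last vowel is 'e' (meveg → mevag, kahuleg → kahulag, nustef → nustaf) change the last vowel to 'a'.
The other patterns: stems whose last vowel is 'u' add be- … -oth around the stem; stems whose last vowel is 'i' add -ish; stems whose last vowel is 'a' or 'o' insert -as- after the first vowel.
So hewegzeg → hewegzag.

hewegzag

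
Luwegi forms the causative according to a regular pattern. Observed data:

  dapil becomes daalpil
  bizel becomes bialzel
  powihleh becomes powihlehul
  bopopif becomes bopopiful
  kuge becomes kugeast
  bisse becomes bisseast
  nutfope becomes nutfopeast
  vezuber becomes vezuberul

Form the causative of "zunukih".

"zunukih" ends in -h. The one such stem in the data (powihleh → powihlehul) adds -ul, so the same rule applies.
The other patterns: stems ending in -e add -ast; stems ending in -l insert -al- after the first vowel.
So zunukih → zunukihul.

zunukihul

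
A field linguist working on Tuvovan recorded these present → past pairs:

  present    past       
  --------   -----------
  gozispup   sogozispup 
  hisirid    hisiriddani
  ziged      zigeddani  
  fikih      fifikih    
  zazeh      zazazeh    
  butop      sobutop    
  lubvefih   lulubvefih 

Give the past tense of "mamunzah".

mamamunzah

zazeh and ziged both have last vowel 'e' yet inflect differently (zazazeh, zigeddani), so the last vowel is not what conditions the rule; the final letter is.
"mamunzah" ends in -h. The stems ending in -h (lubvefih → lulubvefih, fikih → fifikih, zazeh → zazazeh) repeat the first consonant+vowel as a prefix.
The other patterns: stems ending in -d double the final consonant and add -ani; stems ending in -p add the prefix so-.
So mamunzah → mamamunzah.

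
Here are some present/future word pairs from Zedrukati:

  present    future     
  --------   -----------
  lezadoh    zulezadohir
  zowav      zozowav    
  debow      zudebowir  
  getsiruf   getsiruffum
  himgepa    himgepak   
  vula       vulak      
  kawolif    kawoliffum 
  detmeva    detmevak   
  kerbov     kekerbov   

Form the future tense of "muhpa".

muhpak

detmeva and zowav both have last vowel 'a' yet inflect differently (detmevak, zozowav), so the last vowel is not what conditions the rule; the final letter is.
"muhpa" ends in -a. The stems ending in -a (detmeva → detmevak, himgepa → himgepak, vula → vulak) drop the final letter and add -ak.
So muhpa → muhpak.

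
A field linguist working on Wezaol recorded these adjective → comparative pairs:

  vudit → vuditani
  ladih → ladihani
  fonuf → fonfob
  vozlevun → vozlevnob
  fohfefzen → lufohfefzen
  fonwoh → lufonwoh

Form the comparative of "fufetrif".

fufetrifani

vozlevun and fohfefzen both end in -n yet inflect differently (vozlevnob, lufohfefzen), so the final letter is not what conditions the rule; the last vowel is.
"fufetrif" has last vowel 'i'. The stems whose last vowel is 'i' (vudit → vuditani, ladih → ladihani) add -ani.
The other patterns: stems whose last vowel is 'u' delete the last vowel and add -ob; stems whose last vowel is 'e' or 'o' add the prefix lu-.
So fufetrif → fufetrifani.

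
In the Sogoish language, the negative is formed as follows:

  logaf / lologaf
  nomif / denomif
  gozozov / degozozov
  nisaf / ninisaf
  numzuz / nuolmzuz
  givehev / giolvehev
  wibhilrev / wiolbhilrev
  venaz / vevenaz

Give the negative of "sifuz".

numzuz and venaz both end in -z yet inflect differently (nuolmzuz, vevenaz), so the final letter is not what conditions the rule; the last vowel is.
"sifuz" has last vowel 'u'. The one such stem in the data (numzuz → nuolmzuz) inserts -ol- after the first vowel (as do wibhilrev, givehev), so the same rule applies.
The other patterns: stems whose last vowel is 'a' repeat the first consonant+vowel as a prefix; stems whose last vowel is 'i' or 'o' add the prefix de-.
So sifuz → siolfuz.

siolfuz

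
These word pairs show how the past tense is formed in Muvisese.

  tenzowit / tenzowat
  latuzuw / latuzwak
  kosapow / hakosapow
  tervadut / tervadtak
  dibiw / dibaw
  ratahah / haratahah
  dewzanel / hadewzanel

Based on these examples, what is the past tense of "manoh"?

hamanoh

"manoh" has last vowel 'o'. The one such stem in the data (kosapow → hakosapow) adds the prefix ha-, so the same rule applies.
So manoh → hamanoh.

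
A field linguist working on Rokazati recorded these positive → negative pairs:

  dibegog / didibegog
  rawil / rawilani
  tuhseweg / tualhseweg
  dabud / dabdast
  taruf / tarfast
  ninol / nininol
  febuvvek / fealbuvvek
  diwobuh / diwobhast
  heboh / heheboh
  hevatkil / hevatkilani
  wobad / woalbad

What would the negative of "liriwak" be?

lialriwak

heboh and diwobuh both end in -h yet inflect differently (heheboh, diwobhast), so the final letter is not what conditions the rule; the last vowel is.
"liriwak" has last vowel 'a'. The one such stem in the data (wobad → woalbad) inserts -al- after the first vowel (as do febuvvek, tuhseweg), so the same rule applies.
So liriwak → lialriwak.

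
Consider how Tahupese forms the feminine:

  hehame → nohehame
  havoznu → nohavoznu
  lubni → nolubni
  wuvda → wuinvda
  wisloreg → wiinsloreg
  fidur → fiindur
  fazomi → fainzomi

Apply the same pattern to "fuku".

fuinku

"fuku" begins with f-. The stems beginning with f- (fidur → fiindur, fazomi → fainzomi) insert -in- after the first vowel.
The other pattern: stems beginning with h- or l- add the prefix no-.
So fuku → fuinku.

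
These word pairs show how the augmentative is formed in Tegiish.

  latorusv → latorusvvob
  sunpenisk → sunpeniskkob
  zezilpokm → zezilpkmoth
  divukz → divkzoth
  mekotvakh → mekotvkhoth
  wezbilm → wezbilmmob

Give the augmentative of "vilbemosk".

"vilbemosk" has second-to-last letter 's'. The stems whose second-to-last letter is 's' (sunpenisk → sunpeniskkob, latorusv → latorusvvob) double the final consonant and add -ob.
The other pattern: stems whose second-to-last letter is 'k' delete the last vowel and add -oth.
So vilbemosk → vilbemoskkob.

vilbemoskkob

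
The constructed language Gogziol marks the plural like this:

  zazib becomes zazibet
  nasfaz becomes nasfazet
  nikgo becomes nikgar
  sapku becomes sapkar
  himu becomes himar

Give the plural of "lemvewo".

lemvewar

nasfaz and nikgo both begin with n- yet inflect differently (nasfazet, nikgar), so the first letter is not what conditions the rule; whether the stem ends in a vowel or a consonant is.
"lemvewo" ends in a vowel. The stems ending in a vowel (nikgo → nikgar, sapku → sapkar, himu → himar) drop the final letter and add -ar.
So lemvewo → lemvewar.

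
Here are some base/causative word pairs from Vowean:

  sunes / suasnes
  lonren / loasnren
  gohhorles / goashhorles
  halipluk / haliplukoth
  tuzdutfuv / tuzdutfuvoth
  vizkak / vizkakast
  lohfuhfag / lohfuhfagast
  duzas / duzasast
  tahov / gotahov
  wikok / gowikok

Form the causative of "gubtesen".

"gubtesen" has last vowel 'e'. The stems whose last vowel is 'e' (sunes → suasnes, lonren → loasnren, gohhorles → goashhorles) insert -as- after the first vowel.
The other patterns: stems whose last vowel is 'u' add -oth; stems whose last vowel is 'a' add -ast; stems whose last vowel is 'o' add the prefix go-.
So gubtesen → guasbtesen.

guasbtesen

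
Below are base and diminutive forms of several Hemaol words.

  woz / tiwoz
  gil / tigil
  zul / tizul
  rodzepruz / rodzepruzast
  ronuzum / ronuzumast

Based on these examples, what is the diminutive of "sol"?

tisol

woz and rodzepruz both end in -z yet inflect differently (tiwoz, rodzepruzast), so the final letter is not what conditions the rule; the number of vowels is.
"sol" has 1 vowel. The stems with 1 vowel (woz → tiwoz, gil → tigil, zul → tizul) add the prefix ti-.
The other pattern: stems with 3 vowels add -ast.
So sol → tisol.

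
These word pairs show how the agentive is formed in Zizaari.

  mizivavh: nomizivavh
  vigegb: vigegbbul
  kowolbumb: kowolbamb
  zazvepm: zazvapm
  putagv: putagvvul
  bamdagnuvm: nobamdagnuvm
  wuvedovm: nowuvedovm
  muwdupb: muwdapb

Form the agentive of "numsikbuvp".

nonumsikbuvp

vigegb and kowolbumb both end in -b yet inflect differently (vigegbbul, kowolbamb), so the final letter is not what conditions the rule; the second-to-last letter is.
"numsikbuvp" has second-to-last letter 'v'. The stems whose second-to-last letter is 'v' (wuvedovm → nowuvedovm, bamdagnuvm → nobamdagnuvm, mizivavh → nomizivavh) add the prefix no-.
So numsikbuvp → nonumsikbuvp.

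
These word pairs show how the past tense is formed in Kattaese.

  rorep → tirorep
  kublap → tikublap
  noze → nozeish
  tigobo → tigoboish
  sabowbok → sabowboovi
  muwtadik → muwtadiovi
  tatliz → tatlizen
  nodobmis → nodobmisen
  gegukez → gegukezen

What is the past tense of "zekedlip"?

rorep and noze both have last vowel 'e' yet inflect differently (tirorep, nozeish), so the last vowel is not what conditions the rule; the final letter is.
"zekedlip" ends in -p. The stems ending in -p (rorep → tirorep, kublap → tikublap) add the prefix ti-.
So zekedlip → tizekedlip.

tizekedlip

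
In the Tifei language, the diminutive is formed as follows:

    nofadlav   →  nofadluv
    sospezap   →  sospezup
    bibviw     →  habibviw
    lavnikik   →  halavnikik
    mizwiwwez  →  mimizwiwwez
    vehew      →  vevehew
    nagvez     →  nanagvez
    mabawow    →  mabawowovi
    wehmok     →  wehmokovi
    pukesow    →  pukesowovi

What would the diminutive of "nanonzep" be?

nananonzep

bibviw and vehew both end in -w yet inflect differently (habibviw, vevehew), so the final letter is not what conditions the rule; the last vowel is.
"nanonzep" has last vowel 'e'. The stems whose last vowel is 'e' (mizwiwwez → mimizwiwwez, vehew → vevehew, nagvez → nanagvez) repeat the first consonant+vowel as a prefix.
The other patterns: stems whose last vowel is 'a' change the last vowel to 'u'; stems whose last vowel is 'i' add the prefix ha-; stems whose last vowel is 'o' add -ovi.
So nanonzep → nananonzep.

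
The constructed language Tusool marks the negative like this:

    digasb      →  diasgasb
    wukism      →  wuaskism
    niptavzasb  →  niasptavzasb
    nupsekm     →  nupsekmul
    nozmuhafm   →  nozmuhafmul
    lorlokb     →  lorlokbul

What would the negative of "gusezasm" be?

wukism and nozmuhafm both end in -m yet inflect differently (wuaskism, nozmuhafmul), so the final letter is not what conditions the rule; the second-to-last letter is.
"gusezasm" has second-to-last letter 's'. The stems whose second-to-last letter is 's' (niptavzasb → niasptavzasb, digasb → diasgasb, wukism → wuaskism) insert -as- after the first vowel.
The other pattern: stems whose second-to-last letter is 'f' or 'k' add -ul.
So gusezasm → guassezasm.

guassezasm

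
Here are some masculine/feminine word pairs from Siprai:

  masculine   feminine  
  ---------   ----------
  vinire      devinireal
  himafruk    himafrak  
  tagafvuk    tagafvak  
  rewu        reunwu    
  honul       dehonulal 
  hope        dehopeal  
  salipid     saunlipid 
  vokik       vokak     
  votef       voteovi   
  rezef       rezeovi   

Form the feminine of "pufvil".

depufvilal

rewu and himafruk both have last vowel 'u' yet inflect differently (reunwu, himafrak), so the last vowel is not what conditions the rule; the final letter is.
"pufvil" ends in -l. The one such stem in the data (honul → dehonulal) adds de- … -al around the stem, so the same rule applies.
The other patterns: stems ending in -d or -u insert -un- after the first vowel; stems ending in -k change the last vowel to 'a'; stems ending in -f drop the final letter and add -ovi.
So pufvil → depufvilal.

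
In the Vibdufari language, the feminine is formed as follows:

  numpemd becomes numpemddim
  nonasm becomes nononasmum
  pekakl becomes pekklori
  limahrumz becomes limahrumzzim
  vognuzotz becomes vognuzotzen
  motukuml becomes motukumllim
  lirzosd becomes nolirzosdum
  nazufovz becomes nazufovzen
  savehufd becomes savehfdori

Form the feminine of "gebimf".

"gebimf" has second-to-last letter 'm'. The stems whose second-to-last letter is 'm' (limahrumz → limahrumzzim, numpemd → numpemddim, motukuml → motukumllim) double the final consonant and add -im.
The other patterns: stems whose second-to-last letter is 'f' or 'k' delete the last vowel and add -ori; stems whose second-to-last letter is 's' add no- … -um around the stem; stems whose second-to-last letter is 't' or 'v' add -en.
So gebimf → gebimffim.

gebimffim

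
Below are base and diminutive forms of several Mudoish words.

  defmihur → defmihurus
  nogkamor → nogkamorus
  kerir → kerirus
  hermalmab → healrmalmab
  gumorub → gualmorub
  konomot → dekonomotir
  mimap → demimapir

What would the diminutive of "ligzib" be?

defmihur and gumorub both have last vowel 'u' yet inflect differently (defmihurus, gualmorub), so the last vowel is not what conditions the rule; the final letter is.
"ligzib" ends in -b. The stems ending in -b (hermalmab → healrmalmab, gumorub → gualmorub) insert -al- after the first vowel.
The other patterns: stems ending in -r add -us; stems ending in -p or -t add de- … -ir around the stem.
So ligzib → lialgzib.

lialgzib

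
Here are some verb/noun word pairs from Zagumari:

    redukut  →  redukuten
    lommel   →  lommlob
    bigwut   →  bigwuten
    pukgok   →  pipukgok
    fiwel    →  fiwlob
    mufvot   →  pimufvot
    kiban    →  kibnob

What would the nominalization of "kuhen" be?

kuhnob

bigwut and mufvot both end in -t yet inflect differently (bigwuten, pimufvot), so the final letter is not what conditions the rule; the last vowel is.
"kuhen" has last vowel 'e'. The stems whose last vowel is 'e' (fiwel → fiwlob, lommel → lommlob) delete the last vowel and add -ob.
The other patterns: stems whose last vowel is 'u' add -en; stems whose last vowel is 'o' add the prefix pi-.
So kuhen → kuhnob.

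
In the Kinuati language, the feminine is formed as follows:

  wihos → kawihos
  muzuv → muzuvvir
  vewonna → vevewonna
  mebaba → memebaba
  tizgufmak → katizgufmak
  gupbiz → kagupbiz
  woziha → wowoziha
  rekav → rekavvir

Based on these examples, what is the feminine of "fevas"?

rekav and woziha both have last vowel 'a' yet inflect differently (rekavvir, wowoziha), so the last vowel is not what conditions the rule; the final letter is.
"fevas" ends in -s. The one such stem in the data (wihos → kawihos) adds the prefix ka-, so the same rule applies.
The other patterns: stems ending in -v double the final consonant and add -ir; stems ending in -a repeat the first consonant+vowel as a prefix.
So fevas → kafevas.

kafevas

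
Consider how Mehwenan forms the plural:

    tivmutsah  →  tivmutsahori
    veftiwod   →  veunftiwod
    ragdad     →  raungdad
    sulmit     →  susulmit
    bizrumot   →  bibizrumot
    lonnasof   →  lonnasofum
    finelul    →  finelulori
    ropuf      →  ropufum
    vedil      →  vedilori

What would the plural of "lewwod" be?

"lewwod" ends in -d. The stems ending in -d (ragdad → raungdad, veftiwod → veunftiwod) insert -un- after the first vowel.
The other patterns: stems ending in -h or -l add -ori; stems ending in -f add -um; stems ending in -t repeat the first consonant+vowel as a prefix.
So lewwod → leunwwod.

leunwwod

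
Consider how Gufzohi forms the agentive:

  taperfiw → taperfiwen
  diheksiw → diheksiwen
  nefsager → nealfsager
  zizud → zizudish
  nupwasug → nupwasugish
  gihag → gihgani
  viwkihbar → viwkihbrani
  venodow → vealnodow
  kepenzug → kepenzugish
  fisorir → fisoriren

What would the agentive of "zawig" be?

zawigen

viwkihbar and fisorir both end in -r yet inflect differently (viwkihbrani, fisoriren), so the final letter is not what conditions the rule; the last vowel is.
"zawig" has last vowel 'i'. The stems whose last vowel is 'i' (taperfiw → taperfiwen, fisorir → fisoriren, diheksiw → diheksiwen) add -en.
So zawig → zawigen.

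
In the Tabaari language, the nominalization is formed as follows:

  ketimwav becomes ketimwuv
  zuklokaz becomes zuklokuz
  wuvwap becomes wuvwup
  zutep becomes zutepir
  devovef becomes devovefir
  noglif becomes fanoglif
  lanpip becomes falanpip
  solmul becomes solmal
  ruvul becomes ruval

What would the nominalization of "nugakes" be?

nugakesir

wuvwap and zutep both end in -p yet inflect differently (wuvwup, zutepir), so the final letter is not what conditions the rule; the last vowel is.
"nugakes" has last vowel 'e'. The stems whose last vowel is 'e' (zutep → zutepir, devovef → devovefir) add -ir.
So nugakes → nugakesir.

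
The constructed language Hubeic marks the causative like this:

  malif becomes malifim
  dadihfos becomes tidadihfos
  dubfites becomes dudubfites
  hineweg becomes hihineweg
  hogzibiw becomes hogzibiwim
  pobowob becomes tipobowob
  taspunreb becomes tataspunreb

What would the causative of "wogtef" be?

dubfites and dadihfos both end in -s yet inflect differently (dudubfites, tidadihfos), so the final letter is not what conditions the rule; the last vowel is.
"wogtef" has last vowel 'e'. The stems whose last vowel is 'e' (hineweg → hihineweg, taspunreb → tataspunreb, dubfites → dudubfites) repeat the first consonant+vowel as a prefix.
So wogtef → wowogtef.

wowogtef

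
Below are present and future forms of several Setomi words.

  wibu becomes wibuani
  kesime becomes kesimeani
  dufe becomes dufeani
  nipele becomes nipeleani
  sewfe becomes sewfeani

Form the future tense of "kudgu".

Every pair shown (wibu → wibuani, kesime → kesimeani, dufe → dufeani, …) follows the same rule: add -ani.
So kudgu → kudguani.

kudguani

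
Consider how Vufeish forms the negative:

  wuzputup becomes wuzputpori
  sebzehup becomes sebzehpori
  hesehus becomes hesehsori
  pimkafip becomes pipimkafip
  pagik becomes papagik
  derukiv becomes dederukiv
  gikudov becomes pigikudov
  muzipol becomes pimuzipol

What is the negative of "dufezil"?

dudufezil

wuzputup and pimkafip both end in -p yet inflect differently (wuzputpori, pipimkafip), so the final letter is not what conditions the rule; the last vowel is.
"dufezil" has last vowel 'i'. The stems whose last vowel is 'i' (pimkafip → pipimkafip, pagik → papagik, derukiv → dederukiv) repeat the first consonant+vowel as a prefix.
So dufezil → dudufezil.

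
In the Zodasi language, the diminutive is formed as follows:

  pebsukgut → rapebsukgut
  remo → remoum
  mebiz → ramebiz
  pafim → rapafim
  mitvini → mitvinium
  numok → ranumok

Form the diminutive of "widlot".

mitvini and pafim both have last vowel 'i' yet inflect differently (mitvinium, rapafim), so the last vowel is not what conditions the rule; whether the stem ends in a vowel or a consonant is.
"widlot" ends in a consonant. The stems ending in a consonant (pebsukgut → rapebsukgut, pafim → rapafim, numok → ranumok) add the prefix ra-.
So widlot → rawidlot.

rawidlot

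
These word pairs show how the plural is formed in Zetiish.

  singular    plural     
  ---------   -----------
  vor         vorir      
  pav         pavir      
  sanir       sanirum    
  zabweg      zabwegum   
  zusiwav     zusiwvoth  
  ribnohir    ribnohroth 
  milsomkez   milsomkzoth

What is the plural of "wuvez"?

vor and sanir both end in -r yet inflect differently (vorir, sanirum), so the final letter is not what conditions the rule; the number of vowels is.
"wuvez" has 2 vowels. The stems with 2 vowels (sanir → sanirum, zabweg → zabwegum) add -um.
So wuvez → wuvezum.

wuvezum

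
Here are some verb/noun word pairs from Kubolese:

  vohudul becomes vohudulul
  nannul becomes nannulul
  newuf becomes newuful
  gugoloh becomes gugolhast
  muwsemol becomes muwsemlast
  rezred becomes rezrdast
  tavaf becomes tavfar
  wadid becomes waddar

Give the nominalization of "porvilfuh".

porvilfuhul

vohudul and muwsemol both end in -l yet inflect differently (vohudulul, muwsemlast), so the final letter is not what conditions the rule; the last vowel is.
"porvilfuh" has last vowel 'u'. The stems whose last vowel is 'u' (vohudul → vohudulul, nannul → nannulul, newuf → newuful) add -ul.
The other patterns: stems whose last vowel is 'e' or 'o' delete the last vowel and add -ast; stems whose last vowel is 'a' or 'i' delete the last vowel and add -ar.
So porvilfuh → porvilfuhul.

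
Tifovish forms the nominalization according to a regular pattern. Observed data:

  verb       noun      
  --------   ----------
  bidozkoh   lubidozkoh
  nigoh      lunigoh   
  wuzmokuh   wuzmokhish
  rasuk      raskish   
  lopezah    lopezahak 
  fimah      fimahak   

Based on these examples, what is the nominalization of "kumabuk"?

kumabkish

"kumabuk" has last vowel 'u'. The stems whose last vowel is 'u' (wuzmokuh → wuzmokhish, rasuk → raskish) delete the last vowel and add -ish.
So kumabuk → kumabkish.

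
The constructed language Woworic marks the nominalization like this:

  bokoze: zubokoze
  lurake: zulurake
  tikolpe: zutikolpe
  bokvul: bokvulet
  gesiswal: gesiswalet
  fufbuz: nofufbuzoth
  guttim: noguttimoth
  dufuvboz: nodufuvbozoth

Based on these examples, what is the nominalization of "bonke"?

zubonke

"bonke" ends in -e. The stems ending in -e (bokoze → zubokoze, lurake → zulurake, tikolpe → zutikolpe) add the prefix zu-.
So bonke → zubonke.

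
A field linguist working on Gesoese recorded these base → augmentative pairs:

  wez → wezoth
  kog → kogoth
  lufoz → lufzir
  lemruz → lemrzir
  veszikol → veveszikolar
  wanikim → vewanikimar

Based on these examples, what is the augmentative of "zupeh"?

zuphir

"zupeh" has 2 vowels. The stems with 2 vowels (lufoz → lufzir, lemruz → lemrzir) delete the last vowel and add -ir.
The other patterns: stems with 1 vowel add -oth; stems with 3 vowels add ve- … -ar around the stem.
So zupeh → zuphir.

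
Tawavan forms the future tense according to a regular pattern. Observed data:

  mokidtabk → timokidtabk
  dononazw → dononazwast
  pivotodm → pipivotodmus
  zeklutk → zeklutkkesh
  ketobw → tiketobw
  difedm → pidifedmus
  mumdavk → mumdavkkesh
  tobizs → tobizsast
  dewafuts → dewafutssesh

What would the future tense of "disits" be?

disitssesh

"disits" has second-to-last letter 't'. The stems whose second-to-last letter is 't' (dewafuts → dewafutssesh, zeklutk → zeklutkkesh) double the final consonant and add -esh.
The other patterns: stems whose second-to-last letter is 'd' add pi- … -us around the stem; stems whose second-to-last letter is 'z' add -ast; stems whose second-to-last letter is 'b' add the prefix ti-.
So disits → disitssesh.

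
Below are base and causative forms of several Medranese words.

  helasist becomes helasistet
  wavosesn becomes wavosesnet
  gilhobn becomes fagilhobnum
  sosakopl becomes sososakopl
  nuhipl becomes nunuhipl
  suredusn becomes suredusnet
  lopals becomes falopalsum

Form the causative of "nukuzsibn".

fanukuzsibnum

"nukuzsibn" has second-to-last letter 'b'. The one such stem in the data (gilhobn → fagilhobnum) adds fa- … -um around the stem, so the same rule applies.
So nukuzsibn → fanukuzsibnum.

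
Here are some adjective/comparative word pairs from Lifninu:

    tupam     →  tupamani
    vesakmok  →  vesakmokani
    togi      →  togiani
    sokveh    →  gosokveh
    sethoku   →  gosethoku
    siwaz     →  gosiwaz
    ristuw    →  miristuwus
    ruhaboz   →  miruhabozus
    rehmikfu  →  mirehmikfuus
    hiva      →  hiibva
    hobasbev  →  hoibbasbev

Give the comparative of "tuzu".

"tuzu" begins with t-. The stems beginning with t- (tupam → tupamani, togi → togiani) add -ani.
So tuzu → tuzuani.

tuzuani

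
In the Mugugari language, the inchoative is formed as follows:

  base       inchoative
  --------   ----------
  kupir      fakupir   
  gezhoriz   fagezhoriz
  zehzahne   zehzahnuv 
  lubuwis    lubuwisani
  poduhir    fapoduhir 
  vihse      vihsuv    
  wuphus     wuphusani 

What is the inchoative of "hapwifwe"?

kupir and lubuwis both have last vowel 'i' yet inflect differently (fakupir, lubuwisani), so the last vowel is not what conditions the rule; the final letter is.
"hapwifwe" ends in -e. The stems ending in -e (zehzahne → zehzahnuv, vihse → vihsuv) drop the final letter and add -uv.
The other patterns: stems ending in -r or -z add the prefix fa-; stems ending in -s add -ani.
So hapwifwe → hapwifwuv.

hapwifwuv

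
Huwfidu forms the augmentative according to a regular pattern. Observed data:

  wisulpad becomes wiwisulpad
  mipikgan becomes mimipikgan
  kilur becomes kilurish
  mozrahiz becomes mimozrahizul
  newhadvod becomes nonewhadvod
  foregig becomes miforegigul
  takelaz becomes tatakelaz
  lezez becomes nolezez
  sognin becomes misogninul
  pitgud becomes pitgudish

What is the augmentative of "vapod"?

lezez and mozrahiz both end in -z yet inflect differently (nolezez, mimozrahizul), so the final letter is not what conditions the rule; the last vowel is.
"vapod" has last vowel 'o'. The one such stem in the data (newhadvod → nonewhadvod) adds the prefix no-, so the same rule applies.
The other patterns: stems whose last vowel is 'i' add mi- … -ul around the stem; stems whose last vowel is 'u' add -ish; stems whose last vowel is 'a' repeat the first consonant+vowel as a prefix.
So vapod → novapod.

novapod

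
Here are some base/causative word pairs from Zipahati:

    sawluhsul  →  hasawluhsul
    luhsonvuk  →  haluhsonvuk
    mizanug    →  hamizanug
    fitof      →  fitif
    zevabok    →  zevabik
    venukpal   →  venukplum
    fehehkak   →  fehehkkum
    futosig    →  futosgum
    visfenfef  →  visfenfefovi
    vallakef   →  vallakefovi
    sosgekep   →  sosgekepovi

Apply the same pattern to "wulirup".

hawulirup

luhsonvuk and zevabok both end in -k yet inflect differently (haluhsonvuk, zevabik), so the final letter is not what conditions the rule; the last vowel is.
"wulirup" has last vowel 'u'. The stems whose last vowel is 'u' (sawluhsul → hasawluhsul, luhsonvuk → haluhsonvuk, mizanug → hamizanug) add the prefix ha-.
So wulirup → hawulirup.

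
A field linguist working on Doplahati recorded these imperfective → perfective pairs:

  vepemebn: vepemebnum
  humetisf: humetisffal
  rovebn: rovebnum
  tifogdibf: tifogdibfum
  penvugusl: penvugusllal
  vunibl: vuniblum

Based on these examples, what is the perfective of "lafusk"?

lafuskkal

"lafusk" has second-to-last letter 's'. The stems whose second-to-last letter is 's' (penvugusl → penvugusllal, humetisf → humetisffal) double the final consonant and add -al.
So lafusk → lafuskkal.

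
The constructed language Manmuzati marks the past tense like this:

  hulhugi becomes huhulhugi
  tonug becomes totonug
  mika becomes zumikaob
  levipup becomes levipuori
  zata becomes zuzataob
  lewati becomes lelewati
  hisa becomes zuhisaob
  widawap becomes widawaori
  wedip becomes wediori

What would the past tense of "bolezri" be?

bobolezri

hisa and widawap both have last vowel 'a' yet inflect differently (zuhisaob, widawaori), so the last vowel is not what conditions the rule; the final letter is.
"bolezri" ends in -i. The stems ending in -i (hulhugi → huhulhugi, lewati → lelewati) repeat the first consonant+vowel as a prefix.
The other patterns: stems ending in -a add zu- … -ob around the stem; stems ending in -p drop the final letter and add -ori.
So bolezri → bobolezri.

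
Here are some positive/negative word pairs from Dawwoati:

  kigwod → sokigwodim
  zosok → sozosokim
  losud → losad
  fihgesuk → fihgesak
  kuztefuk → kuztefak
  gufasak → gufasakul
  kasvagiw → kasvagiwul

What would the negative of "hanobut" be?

kigwod and losud both end in -d yet inflect differently (sokigwodim, losad), so the final letter is not what conditions the rule; the last vowel is.
"hanobut" has last vowel 'u'. The stems whose last vowel is 'u' (losud → losad, fihgesuk → fihgesak, kuztefuk → kuztefak) change the last vowel to 'a'.
So hanobut → hanobat.

hanobat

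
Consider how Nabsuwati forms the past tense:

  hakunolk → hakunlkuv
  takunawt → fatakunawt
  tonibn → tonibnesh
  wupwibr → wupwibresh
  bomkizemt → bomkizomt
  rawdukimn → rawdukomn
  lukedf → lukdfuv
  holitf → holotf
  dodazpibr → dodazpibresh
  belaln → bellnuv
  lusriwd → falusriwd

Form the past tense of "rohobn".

tonibn and rawdukimn both end in -n yet inflect differently (tonibnesh, rawdukomn), so the final letter is not what conditions the rule; the second-to-last letter is.
"rohobn" has second-to-last letter 'b'. The stems whose second-to-last letter is 'b' (dodazpibr → dodazpibresh, wupwibr → wupwibresh, tonibn → tonibnesh) add -esh.
The other patterns: stems whose second-to-last letter is 'm' or 't' change the last vowel to 'o'; stems whose second-to-last letter is 'w' add the prefix fa-; stems whose second-to-last letter is 'd' or 'l' delete the last vowel and add -uv.
So rohobn → rohobnesh.

rohobnesh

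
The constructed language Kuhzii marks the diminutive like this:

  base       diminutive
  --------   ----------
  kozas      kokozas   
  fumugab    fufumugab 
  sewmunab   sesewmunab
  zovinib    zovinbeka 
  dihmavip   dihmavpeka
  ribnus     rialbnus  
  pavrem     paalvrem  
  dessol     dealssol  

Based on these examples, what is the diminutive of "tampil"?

tampleka

fumugab and zovinib both end in -b yet inflect differently (fufumugab, zovinbeka), so the final letter is not what conditions the rule; the last vowel is.
"tampil" has last vowel 'i'. The stems whose last vowel is 'i' (zovinib → zovinbeka, dihmavip → dihmavpeka) delete the last vowel and add -eka.
So tampil → tampleka.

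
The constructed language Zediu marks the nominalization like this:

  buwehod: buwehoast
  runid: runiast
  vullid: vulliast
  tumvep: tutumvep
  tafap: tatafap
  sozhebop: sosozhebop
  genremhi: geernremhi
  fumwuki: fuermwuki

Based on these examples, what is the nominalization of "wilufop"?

buwehod and sozhebop both have last vowel 'o' yet inflect differently (buwehoast, sosozhebop), so the last vowel is not what conditions the rule; the final letter is.
"wilufop" ends in -p. The stems ending in -p (tumvep → tutumvep, tafap → tatafap, sozhebop → sosozhebop) repeat the first consonant+vowel as a prefix.
The other patterns: stems ending in -d drop the final letter and add -ast; stems ending in -i insert -er- after the first vowel.
So wilufop → wiwilufop.

wiwilufop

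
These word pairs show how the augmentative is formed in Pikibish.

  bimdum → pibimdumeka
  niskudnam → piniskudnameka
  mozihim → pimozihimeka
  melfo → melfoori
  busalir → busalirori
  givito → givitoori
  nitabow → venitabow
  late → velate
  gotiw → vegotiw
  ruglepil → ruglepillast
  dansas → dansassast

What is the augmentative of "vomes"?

vomessast

mozihim and busalir both have last vowel 'i' yet inflect differently (pimozihimeka, busalirori), so the last vowel is not what conditions the rule; the final letter is.
"vomes" ends in -s. The one such stem in the data (dansas → dansassast) doubles the final consonant and adds -ast (as does ruglepil), so the same rule applies.
So vomes → vomessast.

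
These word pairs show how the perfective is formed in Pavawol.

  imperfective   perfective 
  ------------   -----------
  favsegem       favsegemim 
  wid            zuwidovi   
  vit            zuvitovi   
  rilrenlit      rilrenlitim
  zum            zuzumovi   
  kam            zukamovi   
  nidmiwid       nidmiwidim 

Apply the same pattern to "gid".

favsegem and kam both end in -m yet inflect differently (favsegemim, zukamovi), so the final letter is not what conditions the rule; the number of vowels is.
"gid" has 1 vowel. The stems with 1 vowel (kam → zukamovi, vit → zuvitovi, wid → zuwidovi) add zu- … -ovi around the stem.
The other pattern: stems with 3 vowels add -im.
So gid → zugidovi.

zugidovi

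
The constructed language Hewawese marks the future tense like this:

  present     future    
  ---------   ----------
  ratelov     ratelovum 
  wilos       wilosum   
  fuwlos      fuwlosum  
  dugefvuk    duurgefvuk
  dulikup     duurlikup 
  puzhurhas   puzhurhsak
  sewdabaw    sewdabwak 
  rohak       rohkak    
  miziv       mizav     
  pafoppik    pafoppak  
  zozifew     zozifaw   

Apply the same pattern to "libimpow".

wilos and puzhurhas both end in -s yet inflect differently (wilosum, puzhurhsak), so the final letter is not what conditions the rule; the last vowel is.
"libimpow" has last vowel 'o'. The stems whose last vowel is 'o' (ratelov → ratelovum, wilos → wilosum, fuwlos → fuwlosum) add -um.
So libimpow → libimpowum.

libimpowum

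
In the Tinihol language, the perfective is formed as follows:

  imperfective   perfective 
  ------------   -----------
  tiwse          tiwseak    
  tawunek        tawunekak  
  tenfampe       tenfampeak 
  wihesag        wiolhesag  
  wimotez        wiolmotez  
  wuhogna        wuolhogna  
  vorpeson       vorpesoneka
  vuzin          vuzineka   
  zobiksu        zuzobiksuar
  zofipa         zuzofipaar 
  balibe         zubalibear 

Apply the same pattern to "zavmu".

zuzavmuar

wuhogna and zofipa both end in -a yet inflect differently (wuolhogna, zuzofipaar), so the final letter is not what conditions the rule; the first letter is.
"zavmu" begins with z-. The stems beginning with z- (zobiksu → zuzobiksuar, zofipa → zuzofipaar) add zu- … -ar around the stem.
So zavmu → zuzavmuar.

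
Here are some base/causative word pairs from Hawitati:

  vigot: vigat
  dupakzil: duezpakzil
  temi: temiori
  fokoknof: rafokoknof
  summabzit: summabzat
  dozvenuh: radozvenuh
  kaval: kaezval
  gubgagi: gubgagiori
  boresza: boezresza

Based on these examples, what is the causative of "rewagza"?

"rewagza" ends in -a. The one such stem in the data (boresza → boezresza) inserts -ez- after the first vowel (as do kaval, dupakzil), so the same rule applies.
The other patterns: stems ending in -t change the last vowel to 'a'; stems ending in -f or -h add the prefix ra-; stems ending in -i add -ori.
So rewagza → reezwagza.

reezwagza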